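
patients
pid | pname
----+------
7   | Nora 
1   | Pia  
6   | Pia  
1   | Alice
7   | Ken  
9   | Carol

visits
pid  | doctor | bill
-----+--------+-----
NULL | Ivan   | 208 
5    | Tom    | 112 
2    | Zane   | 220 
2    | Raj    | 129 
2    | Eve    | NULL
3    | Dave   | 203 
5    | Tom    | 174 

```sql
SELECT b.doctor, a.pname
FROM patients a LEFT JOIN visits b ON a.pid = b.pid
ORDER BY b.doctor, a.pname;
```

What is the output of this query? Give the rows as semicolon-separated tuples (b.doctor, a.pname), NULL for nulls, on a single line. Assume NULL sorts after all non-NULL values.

LEFT JOIN keeps every row from `patients`; unmatched rows get NULL for `visits`'s columns.
Matching on a.pid = b.pid. A NULL in a compared column never satisfies the condition.
Matched pairs: 0; unmatched a rows kept: 6.

(NULL, Alice); (NULL, Carol); (NULL, Ken); (NULL, Nora); (NULL, Pia); (NULL, Pia)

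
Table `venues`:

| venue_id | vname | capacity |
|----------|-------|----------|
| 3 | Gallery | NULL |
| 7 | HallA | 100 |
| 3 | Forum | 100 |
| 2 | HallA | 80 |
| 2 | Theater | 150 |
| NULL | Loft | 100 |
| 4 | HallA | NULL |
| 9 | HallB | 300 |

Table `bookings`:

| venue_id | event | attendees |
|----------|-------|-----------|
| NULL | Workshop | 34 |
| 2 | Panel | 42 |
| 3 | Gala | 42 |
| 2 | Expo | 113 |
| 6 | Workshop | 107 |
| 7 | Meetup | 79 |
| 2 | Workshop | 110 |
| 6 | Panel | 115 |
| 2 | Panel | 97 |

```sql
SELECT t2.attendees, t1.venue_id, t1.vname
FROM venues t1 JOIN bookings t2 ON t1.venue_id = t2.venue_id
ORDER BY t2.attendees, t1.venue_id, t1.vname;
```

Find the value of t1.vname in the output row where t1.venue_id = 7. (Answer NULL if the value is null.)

INNER JOIN keeps only pairs where the ON condition holds.
Matching on t1.venue_id = t2.venue_id. A NULL in a compared column never satisfies the condition.
- t1 row (venue_id=3): matches 1 t2 row(s) → 1 output row(s).
- t1 row (venue_id=7): matches 1 t2 row(s) → 1 output row(s).
- t1 row (venue_id=3): matches 1 t2 row(s) → 1 output row(s).
- t1 row (venue_id=2): matches 4 t2 row(s) → 4 output row(s).
- t1 row (venue_id=2): matches 4 t2 row(s) → 4 output row(s).
- t1 row (venue_id=NULL): no match → dropped.
- t1 row (venue_id=4): no match → dropped.
- t1 row (venue_id=9): no match → dropped.

HallA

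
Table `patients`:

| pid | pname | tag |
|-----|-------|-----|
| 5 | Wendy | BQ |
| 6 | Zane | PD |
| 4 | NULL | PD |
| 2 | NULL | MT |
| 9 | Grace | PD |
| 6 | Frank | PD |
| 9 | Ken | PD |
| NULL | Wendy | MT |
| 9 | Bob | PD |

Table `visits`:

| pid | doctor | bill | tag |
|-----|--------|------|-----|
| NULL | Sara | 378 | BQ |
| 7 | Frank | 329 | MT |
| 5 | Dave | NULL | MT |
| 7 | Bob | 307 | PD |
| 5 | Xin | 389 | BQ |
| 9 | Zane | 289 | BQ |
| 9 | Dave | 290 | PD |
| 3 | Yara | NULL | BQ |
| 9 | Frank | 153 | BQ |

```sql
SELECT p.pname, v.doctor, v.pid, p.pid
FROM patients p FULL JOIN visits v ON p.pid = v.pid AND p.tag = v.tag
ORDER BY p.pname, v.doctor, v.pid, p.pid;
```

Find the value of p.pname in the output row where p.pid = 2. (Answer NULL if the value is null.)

FULL OUTER JOIN keeps every row from both sides; unmatched rows get NULL for the other side's columns.
Matching on p.pid = v.pid AND p.tag = v.tag. A NULL in a compared column never satisfies the condition.
Matched pairs: 4; unmatched p rows kept: 5; unmatched v rows kept: 7.

NULL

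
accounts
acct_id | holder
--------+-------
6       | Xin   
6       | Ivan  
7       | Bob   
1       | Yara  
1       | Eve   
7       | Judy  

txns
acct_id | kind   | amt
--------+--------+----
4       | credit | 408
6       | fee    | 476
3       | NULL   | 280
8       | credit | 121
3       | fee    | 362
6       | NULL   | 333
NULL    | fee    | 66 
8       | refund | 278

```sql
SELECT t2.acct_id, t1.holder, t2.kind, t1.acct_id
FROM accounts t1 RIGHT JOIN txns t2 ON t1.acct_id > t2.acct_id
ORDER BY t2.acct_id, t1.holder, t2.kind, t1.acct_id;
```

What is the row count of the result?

RIGHT JOIN keeps every row from `txns`; unmatched rows get NULL for `accounts`'s columns.
Matching on t1.acct_id > t2.acct_id. A NULL in a compared column never satisfies the condition.
- acct_id=6: 3 matching t2 row(s), so 3 row(s) emitted.
- acct_id=6: 3 matching t2 row(s), so 3 row(s) emitted.
- acct_id=7: 5 matching t2 row(s), so 5 row(s) emitted.
- acct_id=1: no matching t2 row.
- acct_id=1: no matching t2 row.
- acct_id=7: 5 matching t2 row(s), so 5 row(s) emitted.
- plus 3 unmatched t2 row(s), each kept with NULL t1 columns.
Total: 16 matched + 3 padded = 19 rows.

19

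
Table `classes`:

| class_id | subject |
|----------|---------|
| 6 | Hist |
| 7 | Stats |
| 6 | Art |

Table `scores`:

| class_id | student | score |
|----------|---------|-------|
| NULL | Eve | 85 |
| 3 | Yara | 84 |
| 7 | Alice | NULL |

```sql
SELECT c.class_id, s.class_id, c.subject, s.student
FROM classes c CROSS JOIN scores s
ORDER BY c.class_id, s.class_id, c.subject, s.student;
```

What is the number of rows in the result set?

9

CROSS JOIN pairs every row of `classes` with every row of `scores`: 3 × 3 = 9 rows.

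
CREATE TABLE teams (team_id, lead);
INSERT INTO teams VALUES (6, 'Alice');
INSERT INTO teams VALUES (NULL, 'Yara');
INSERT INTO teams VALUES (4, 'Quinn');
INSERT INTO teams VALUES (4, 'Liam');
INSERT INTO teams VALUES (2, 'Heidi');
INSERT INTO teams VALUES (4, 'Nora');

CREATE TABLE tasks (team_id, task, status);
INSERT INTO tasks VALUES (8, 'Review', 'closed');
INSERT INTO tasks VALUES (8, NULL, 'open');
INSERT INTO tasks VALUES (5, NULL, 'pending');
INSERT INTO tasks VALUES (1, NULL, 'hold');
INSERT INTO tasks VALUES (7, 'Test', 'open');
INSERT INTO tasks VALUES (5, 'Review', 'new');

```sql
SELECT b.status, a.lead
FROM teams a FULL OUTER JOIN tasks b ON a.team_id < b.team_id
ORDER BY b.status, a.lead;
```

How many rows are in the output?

FULL OUTER JOIN keeps every row from both sides; unmatched rows get NULL for the other side's columns.
Matching on a.team_id < b.team_id. A NULL in a compared column never satisfies the condition.
Matched pairs: 23; unmatched a rows kept: 1; unmatched b rows kept: 1.
Total: 23 matched + 2 padded = 25 rows.

25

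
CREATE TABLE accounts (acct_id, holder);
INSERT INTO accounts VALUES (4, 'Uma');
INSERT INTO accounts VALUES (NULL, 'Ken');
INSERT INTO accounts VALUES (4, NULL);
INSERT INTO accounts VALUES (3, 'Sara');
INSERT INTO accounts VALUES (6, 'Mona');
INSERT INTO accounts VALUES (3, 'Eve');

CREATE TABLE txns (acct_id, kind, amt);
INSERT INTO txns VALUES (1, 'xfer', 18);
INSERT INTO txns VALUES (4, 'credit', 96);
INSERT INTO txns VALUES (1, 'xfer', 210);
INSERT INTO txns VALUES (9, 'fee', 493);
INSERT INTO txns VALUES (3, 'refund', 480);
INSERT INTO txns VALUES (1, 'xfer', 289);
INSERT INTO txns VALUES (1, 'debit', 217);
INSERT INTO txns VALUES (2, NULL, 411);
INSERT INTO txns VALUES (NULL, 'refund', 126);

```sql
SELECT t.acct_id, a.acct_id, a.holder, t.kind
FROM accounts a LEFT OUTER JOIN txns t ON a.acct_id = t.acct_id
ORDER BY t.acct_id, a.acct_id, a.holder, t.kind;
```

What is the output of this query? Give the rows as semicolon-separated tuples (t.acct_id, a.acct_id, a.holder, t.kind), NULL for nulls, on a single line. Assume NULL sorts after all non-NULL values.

(3, 3, Eve, refund); (3, 3, Sara, refund); (4, 4, Uma, credit); (4, 4, NULL, credit); (NULL, 6, Mona, NULL); (NULL, NULL, Ken, NULL)

LEFT JOIN keeps every row from `accounts`; unmatched rows get NULL for `txns`'s columns.
Matching on a.acct_id = t.acct_id. A NULL in a compared column never satisfies the condition.
- a (acct_id=4) pairs with 1 row(s) of t.
- a (acct_id=NULL) has no partner → padded with NULL.
- a (acct_id=4) pairs with 1 row(s) of t.
- a (acct_id=3) pairs with 1 row(s) of t.
- a (acct_id=6) has no partner → padded with NULL.
- a (acct_id=3) pairs with 1 row(s) of t.
After projecting and ordering:
t.acct_id | a.acct_id | a.holder | t.kind
3 | 3 | Eve | refund
3 | 3 | Sara | refund
4 | 4 | Uma | credit
4 | 4 | NULL | credit
NULL | 6 | Mona | NULL
NULL | NULL | Ken | NULL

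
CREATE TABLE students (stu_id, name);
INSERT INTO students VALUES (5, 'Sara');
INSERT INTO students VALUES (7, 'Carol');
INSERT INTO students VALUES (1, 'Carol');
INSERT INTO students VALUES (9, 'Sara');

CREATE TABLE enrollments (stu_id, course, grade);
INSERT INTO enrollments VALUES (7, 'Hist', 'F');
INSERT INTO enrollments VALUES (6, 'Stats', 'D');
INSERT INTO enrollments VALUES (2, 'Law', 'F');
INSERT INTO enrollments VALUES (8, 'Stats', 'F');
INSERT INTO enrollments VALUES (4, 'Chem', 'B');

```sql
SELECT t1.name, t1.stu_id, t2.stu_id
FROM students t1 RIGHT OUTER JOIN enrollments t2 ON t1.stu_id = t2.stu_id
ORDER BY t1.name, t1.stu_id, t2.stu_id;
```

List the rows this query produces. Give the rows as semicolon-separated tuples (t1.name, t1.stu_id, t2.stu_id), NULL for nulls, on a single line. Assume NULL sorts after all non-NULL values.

(Carol, 7, 7); (NULL, NULL, 2); (NULL, NULL, 4); (NULL, NULL, 6); (NULL, NULL, 8)

RIGHT JOIN keeps every row from `enrollments`; unmatched rows get NULL for `students`'s columns.
Matching on t1.stu_id = t2.stu_id.
- t1 row (stu_id=5): no match.
- t1 row (stu_id=7): matches 1 t2 row(s) → 1 output row(s).
- t1 row (stu_id=1): no match.
- t1 row (stu_id=9): no match.
- 4 row(s) from t2 found no t1 partner → padded with NULL.
After projecting and ordering:
t1.name | t1.stu_id | t2.stu_id
Carol | 7 | 7
NULL | NULL | 2
NULL | NULL | 4
NULL | NULL | 6
NULL | NULL | 8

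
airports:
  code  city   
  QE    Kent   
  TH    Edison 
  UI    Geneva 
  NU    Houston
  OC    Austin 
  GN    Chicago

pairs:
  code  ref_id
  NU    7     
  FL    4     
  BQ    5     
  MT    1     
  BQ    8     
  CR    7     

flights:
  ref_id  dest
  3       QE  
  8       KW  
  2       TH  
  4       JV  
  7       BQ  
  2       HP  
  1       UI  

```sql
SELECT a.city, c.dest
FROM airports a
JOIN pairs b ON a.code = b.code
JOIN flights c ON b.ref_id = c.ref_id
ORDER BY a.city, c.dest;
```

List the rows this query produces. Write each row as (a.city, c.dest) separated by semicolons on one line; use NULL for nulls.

Joins associate left-to-right: airports INNER JOIN pairs on code gives 1 intermediate row(s).
Then INNER JOIN `flights c` on ref_id: keep only rows whose b.ref_id appears in c.

(Houston, BQ)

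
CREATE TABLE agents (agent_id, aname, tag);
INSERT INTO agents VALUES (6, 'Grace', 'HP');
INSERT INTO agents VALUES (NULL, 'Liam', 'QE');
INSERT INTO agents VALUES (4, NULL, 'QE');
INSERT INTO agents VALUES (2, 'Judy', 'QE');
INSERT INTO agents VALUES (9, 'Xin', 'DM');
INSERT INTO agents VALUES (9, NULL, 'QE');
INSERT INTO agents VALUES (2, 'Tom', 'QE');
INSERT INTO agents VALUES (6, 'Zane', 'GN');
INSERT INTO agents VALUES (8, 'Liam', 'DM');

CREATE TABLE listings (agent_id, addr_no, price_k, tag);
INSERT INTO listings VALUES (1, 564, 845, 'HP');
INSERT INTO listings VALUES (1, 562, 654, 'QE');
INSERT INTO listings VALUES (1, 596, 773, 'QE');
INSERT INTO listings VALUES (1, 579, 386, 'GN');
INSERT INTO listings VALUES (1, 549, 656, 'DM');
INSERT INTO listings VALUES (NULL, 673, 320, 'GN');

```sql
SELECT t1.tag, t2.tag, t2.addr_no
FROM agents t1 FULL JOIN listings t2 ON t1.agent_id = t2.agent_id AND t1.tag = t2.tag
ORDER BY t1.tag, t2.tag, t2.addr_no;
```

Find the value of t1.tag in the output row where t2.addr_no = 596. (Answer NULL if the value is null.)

NULL

FULL OUTER JOIN keeps every row from both sides; unmatched rows get NULL for the other side's columns.
Matching on t1.agent_id = t2.agent_id AND t1.tag = t2.tag. A NULL in a compared column never satisfies the condition.
Matched pairs: 0; unmatched t1 rows kept: 9; unmatched t2 rows kept: 6.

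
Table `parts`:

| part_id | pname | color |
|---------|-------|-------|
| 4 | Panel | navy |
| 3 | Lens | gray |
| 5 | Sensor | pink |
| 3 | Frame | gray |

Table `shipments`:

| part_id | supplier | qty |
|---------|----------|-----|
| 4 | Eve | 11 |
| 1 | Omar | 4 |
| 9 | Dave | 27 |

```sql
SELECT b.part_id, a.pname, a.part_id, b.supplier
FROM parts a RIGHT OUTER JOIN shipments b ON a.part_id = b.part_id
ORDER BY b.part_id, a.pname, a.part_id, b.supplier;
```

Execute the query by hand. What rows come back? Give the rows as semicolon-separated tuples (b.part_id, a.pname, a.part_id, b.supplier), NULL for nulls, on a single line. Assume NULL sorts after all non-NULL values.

RIGHT JOIN keeps every row from `shipments`; unmatched rows get NULL for `parts`'s columns.
Matching on a.part_id = b.part_id.
- part_id=4: 1 matching b row(s), so 1 row(s) emitted.
- part_id=3: no matching b row.
- part_id=5: no matching b row.
- part_id=3: no matching b row.
- 2 b row(s) had no a match → kept, a columns NULL.
After projecting and ordering:
b.part_id | a.pname | a.part_id | b.supplier
1 | NULL | NULL | Omar
4 | Panel | 4 | Eve
9 | NULL | NULL | Dave

(1, NULL, NULL, Omar); (4, Panel, 4, Eve); (9, NULL, NULL, Dave)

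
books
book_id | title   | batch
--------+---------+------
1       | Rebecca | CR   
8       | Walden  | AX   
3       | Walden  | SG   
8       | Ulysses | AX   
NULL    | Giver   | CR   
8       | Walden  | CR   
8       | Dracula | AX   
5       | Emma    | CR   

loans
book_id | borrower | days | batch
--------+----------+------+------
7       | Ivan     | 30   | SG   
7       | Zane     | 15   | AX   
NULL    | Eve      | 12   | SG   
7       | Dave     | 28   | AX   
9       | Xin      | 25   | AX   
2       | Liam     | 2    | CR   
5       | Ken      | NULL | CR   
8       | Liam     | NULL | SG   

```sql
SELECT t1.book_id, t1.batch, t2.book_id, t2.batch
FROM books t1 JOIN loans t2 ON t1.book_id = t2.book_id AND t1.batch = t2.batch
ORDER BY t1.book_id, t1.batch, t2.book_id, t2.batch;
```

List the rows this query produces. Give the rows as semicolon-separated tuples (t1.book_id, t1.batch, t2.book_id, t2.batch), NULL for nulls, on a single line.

INNER JOIN keeps only pairs where the ON condition holds.
Matching on t1.book_id = t2.book_id AND t1.batch = t2.batch. A NULL in a compared column never satisfies the condition.
Matched pairs: 1.

(5, CR, 5, CR)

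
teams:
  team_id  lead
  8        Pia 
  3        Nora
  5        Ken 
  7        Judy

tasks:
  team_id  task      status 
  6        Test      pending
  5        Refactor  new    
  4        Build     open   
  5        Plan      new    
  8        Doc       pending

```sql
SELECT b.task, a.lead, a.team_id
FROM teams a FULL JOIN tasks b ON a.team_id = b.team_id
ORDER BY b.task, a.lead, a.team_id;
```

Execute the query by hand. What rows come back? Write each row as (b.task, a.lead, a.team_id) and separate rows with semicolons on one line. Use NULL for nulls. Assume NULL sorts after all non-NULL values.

(Build, NULL, NULL); (Doc, Pia, 8); (Plan, Ken, 5); (Refactor, Ken, 5); (Test, NULL, NULL); (NULL, Judy, 7); (NULL, Nora, 3)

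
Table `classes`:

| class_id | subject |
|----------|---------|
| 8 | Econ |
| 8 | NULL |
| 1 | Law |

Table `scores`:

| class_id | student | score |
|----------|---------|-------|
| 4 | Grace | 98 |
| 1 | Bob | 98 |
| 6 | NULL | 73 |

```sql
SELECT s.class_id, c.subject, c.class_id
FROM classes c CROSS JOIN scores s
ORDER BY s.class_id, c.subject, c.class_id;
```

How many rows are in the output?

9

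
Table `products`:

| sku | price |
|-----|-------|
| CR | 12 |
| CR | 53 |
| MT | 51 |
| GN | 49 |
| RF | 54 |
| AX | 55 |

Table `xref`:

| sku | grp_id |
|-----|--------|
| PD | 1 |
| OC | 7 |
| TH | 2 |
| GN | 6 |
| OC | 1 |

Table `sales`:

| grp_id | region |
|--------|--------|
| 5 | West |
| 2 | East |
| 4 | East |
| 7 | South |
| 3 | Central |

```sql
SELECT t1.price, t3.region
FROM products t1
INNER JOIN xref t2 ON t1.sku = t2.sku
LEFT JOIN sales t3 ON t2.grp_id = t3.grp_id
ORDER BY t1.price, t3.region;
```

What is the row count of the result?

Step 1 — t1 INNER JOIN t2 on sku → 1 row(s).
Then LEFT JOIN `sales t3` on grp_id: each of those 1 rows is kept; rows whose t2.grp_id has no match in t3 get NULL for t3's columns.
Result: 1 row(s).

1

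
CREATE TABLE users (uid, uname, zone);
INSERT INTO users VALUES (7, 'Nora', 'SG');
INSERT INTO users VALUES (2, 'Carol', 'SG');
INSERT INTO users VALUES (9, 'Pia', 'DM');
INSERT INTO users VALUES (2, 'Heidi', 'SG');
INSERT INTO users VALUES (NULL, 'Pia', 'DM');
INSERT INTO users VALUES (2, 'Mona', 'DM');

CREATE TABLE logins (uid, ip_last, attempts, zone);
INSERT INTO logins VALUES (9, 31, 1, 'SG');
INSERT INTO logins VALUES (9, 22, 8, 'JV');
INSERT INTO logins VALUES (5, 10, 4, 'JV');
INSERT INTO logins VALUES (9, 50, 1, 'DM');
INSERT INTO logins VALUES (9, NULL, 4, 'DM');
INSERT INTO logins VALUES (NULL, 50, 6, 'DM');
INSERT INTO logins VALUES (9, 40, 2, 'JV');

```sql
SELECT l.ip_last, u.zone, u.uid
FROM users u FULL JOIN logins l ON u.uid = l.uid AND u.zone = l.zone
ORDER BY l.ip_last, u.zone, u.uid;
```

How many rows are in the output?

12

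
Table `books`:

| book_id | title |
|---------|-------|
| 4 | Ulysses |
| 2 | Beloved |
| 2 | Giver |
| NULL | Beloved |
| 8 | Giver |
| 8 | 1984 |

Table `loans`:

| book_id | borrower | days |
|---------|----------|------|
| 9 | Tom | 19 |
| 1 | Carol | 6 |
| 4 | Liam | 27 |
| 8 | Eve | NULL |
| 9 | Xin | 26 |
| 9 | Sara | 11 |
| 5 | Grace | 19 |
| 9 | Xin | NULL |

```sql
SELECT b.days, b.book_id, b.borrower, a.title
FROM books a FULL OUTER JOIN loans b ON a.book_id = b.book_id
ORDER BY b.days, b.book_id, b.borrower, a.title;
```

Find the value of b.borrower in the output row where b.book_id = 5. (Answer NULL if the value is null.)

FULL OUTER JOIN keeps every row from both sides; unmatched rows get NULL for the other side's columns.
Matching on a.book_id = b.book_id. A NULL in a compared column never satisfies the condition.
Matched pairs: 3; unmatched a rows kept: 3; unmatched b rows kept: 6.

Grace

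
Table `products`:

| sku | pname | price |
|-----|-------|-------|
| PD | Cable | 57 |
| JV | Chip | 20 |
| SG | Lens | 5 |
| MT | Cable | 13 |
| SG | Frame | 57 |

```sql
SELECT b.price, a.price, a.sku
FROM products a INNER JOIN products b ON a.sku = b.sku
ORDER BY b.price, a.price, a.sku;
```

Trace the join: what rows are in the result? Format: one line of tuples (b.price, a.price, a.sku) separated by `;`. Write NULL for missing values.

(5, 5, SG); (5, 57, SG); (13, 13, MT); (20, 20, JV); (57, 5, SG); (57, 57, PD); (57, 57, SG)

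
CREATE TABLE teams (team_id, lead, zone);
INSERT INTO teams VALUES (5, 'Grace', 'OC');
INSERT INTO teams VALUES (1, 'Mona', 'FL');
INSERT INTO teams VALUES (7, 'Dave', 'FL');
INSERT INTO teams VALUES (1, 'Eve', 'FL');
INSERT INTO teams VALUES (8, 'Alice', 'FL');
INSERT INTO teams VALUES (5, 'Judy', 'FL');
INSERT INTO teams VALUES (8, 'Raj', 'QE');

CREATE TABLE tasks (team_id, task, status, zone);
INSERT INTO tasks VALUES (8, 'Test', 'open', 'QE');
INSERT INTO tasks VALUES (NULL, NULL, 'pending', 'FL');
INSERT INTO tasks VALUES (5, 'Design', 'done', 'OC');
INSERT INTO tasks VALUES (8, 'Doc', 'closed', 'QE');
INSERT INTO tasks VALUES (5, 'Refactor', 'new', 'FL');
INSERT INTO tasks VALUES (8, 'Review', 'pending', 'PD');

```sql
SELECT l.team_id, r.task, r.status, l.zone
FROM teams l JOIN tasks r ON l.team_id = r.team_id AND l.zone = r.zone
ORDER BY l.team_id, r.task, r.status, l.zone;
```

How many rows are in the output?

INNER JOIN keeps only pairs where the ON condition holds.
Matching on l.team_id = r.team_id AND l.zone = r.zone. A NULL in a compared column never satisfies the condition.
- team_id=5, zone=OC: 1 matching r row(s), so 1 row(s) emitted.
- team_id=1, zone=FL: no matching r row, dropped.
- team_id=7, zone=FL: no matching r row, dropped.
- team_id=1, zone=FL: no matching r row, dropped.
- team_id=8, zone=FL: no matching r row, dropped.
- team_id=5, zone=FL: 1 matching r row(s), so 1 row(s) emitted.
- team_id=8, zone=QE: 2 matching r row(s), so 2 row(s) emitted.
Total: 4 rows.

4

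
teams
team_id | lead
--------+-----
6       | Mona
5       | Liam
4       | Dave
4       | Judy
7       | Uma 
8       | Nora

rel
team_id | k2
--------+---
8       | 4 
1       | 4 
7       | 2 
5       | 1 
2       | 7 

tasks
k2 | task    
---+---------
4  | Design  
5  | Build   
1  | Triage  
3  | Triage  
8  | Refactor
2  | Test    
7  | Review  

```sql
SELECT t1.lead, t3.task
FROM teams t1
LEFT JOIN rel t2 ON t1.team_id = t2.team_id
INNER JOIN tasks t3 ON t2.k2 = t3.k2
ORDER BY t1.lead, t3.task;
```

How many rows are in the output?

Joins associate left-to-right: teams LEFT JOIN rel on team_id gives 6 intermediate row(s).
Then INNER JOIN `tasks t3` on k2: keep only rows whose t2.k2 appears in t3.
Result: 3 row(s).

3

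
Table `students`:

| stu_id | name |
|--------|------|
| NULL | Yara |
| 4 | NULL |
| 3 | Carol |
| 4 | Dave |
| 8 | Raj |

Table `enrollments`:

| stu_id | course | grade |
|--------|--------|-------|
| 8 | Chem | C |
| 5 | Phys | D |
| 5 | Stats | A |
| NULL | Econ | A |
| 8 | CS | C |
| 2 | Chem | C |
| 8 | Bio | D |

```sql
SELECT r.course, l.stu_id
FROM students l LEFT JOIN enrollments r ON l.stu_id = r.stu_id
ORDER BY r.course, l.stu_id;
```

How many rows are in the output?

7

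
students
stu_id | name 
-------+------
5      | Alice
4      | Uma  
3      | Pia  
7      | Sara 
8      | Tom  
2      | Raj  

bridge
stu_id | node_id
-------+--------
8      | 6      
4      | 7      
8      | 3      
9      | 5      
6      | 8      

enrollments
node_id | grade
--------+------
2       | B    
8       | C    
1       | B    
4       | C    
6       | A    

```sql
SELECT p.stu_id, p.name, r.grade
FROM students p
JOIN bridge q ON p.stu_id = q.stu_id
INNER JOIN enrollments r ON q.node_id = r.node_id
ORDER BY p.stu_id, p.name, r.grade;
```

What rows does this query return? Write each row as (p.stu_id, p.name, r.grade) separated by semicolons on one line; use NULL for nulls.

(8, Tom, A)

Step 1 — p INNER JOIN q on stu_id → 3 row(s).
Then INNER JOIN `enrollments r` on node_id: keep only rows whose q.node_id appears in r.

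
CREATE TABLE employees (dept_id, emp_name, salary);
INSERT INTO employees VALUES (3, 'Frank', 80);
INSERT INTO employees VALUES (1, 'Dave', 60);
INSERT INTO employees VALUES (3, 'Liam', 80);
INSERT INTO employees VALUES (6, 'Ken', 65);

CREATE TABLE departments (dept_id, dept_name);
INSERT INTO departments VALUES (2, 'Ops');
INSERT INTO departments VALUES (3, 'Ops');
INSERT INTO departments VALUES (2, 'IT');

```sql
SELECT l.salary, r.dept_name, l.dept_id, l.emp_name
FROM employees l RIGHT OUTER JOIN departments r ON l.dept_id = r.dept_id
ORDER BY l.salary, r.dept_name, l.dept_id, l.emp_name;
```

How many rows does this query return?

RIGHT JOIN keeps every row from `departments`; unmatched rows get NULL for `employees`'s columns.
Matching on l.dept_id = r.dept_id.
- l row (dept_id=3): matches 1 r row(s) → 1 output row(s).
- l row (dept_id=1): no match.
- l row (dept_id=3): matches 1 r row(s) → 1 output row(s).
- l row (dept_id=6): no match.
- 2 r row(s) had no l match → kept, l columns NULL.
Total: 2 matched + 2 padded = 4 rows.

4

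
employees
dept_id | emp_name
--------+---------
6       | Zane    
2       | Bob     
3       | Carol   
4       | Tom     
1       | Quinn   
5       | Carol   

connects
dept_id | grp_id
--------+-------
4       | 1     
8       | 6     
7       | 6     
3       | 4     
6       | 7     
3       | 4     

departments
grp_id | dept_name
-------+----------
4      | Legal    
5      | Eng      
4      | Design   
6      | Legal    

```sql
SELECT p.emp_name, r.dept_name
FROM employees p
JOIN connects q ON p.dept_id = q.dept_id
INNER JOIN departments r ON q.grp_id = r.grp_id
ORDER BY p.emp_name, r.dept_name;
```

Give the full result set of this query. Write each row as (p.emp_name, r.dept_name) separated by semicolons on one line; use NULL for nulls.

(Carol, Design); (Carol, Design); (Carol, Legal); (Carol, Legal)

Step 1 — p INNER JOIN q on dept_id → 4 row(s).
Then INNER JOIN `departments r` on grp_id: keep only rows whose q.grp_id appears in r.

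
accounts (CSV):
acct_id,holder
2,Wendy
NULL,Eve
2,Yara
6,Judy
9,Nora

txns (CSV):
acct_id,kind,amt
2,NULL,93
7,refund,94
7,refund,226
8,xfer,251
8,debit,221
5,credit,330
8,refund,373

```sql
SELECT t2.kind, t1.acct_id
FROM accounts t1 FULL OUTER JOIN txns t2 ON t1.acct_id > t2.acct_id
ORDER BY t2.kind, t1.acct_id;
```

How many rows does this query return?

12

FULL OUTER JOIN keeps every row from both sides; unmatched rows get NULL for the other side's columns.
Matching on t1.acct_id > t2.acct_id. A NULL in a compared column never satisfies the condition.
Matched pairs: 9; unmatched t1 rows kept: 3; unmatched t2 rows kept: 0.
Total: 9 matched + 3 padded = 12 rows.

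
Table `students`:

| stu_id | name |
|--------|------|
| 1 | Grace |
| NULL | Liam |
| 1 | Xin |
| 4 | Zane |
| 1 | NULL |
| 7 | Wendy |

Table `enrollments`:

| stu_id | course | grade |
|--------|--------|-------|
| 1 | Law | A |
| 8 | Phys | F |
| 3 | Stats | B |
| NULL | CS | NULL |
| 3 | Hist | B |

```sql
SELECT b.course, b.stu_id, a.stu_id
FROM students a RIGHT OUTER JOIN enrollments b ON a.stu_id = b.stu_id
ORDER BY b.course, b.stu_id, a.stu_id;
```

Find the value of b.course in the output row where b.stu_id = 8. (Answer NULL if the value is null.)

RIGHT JOIN keeps every row from `enrollments`; unmatched rows get NULL for `students`'s columns.
Matching on a.stu_id = b.stu_id. A NULL in a compared column never satisfies the condition.
Matched pairs: 3; unmatched b rows kept: 4.

Phys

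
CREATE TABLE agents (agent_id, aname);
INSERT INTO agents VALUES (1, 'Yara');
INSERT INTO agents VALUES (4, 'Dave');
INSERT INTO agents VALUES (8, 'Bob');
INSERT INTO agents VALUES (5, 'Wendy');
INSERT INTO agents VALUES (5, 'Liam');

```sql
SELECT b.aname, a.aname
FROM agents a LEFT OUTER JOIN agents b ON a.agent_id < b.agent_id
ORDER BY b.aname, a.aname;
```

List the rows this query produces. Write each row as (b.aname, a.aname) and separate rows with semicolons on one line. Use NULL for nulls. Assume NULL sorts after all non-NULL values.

(Bob, Dave); (Bob, Liam); (Bob, Wendy); (Bob, Yara); (Dave, Yara); (Liam, Dave); (Liam, Yara); (Wendy, Dave); (Wendy, Yara); (NULL, Bob)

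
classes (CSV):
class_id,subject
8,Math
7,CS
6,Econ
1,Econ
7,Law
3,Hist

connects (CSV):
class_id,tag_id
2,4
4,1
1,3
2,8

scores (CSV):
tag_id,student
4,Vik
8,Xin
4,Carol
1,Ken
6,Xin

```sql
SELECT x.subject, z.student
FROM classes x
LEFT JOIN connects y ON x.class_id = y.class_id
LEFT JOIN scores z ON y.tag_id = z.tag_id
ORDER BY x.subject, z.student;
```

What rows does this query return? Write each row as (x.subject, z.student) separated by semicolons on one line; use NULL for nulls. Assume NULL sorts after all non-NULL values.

Joins associate left-to-right: classes LEFT JOIN connects on class_id gives 6 intermediate row(s).
Then LEFT JOIN `scores z` on tag_id: each of those 6 rows is kept; rows whose y.tag_id has no match in z get NULL for z's columns.

(CS, NULL); (Econ, NULL); (Econ, NULL); (Hist, NULL); (Law, NULL); (Math, NULL)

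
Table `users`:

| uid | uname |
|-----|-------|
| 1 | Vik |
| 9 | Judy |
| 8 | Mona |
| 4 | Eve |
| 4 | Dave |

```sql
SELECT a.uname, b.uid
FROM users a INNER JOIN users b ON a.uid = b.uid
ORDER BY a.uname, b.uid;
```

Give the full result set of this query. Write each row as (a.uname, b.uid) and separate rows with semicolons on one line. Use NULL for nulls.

(Dave, 4); (Dave, 4); (Eve, 4); (Eve, 4); (Judy, 9); (Mona, 8); (Vik, 1)

INNER JOIN keeps only pairs where the ON condition holds.
Matching on a.uid = b.uid.
- a row (uid=1): matches 1 b row(s) → 1 output row(s).
- a row (uid=9): matches 1 b row(s) → 1 output row(s).
- a row (uid=8): matches 1 b row(s) → 1 output row(s).
- a row (uid=4): matches 2 b row(s) → 2 output row(s).
- a row (uid=4): matches 2 b row(s) → 2 output row(s).
After projecting and ordering:
a.uname | b.uid
Dave | 4
Dave | 4
Eve | 4
Eve | 4
Judy | 9
Mona | 8
Vik | 1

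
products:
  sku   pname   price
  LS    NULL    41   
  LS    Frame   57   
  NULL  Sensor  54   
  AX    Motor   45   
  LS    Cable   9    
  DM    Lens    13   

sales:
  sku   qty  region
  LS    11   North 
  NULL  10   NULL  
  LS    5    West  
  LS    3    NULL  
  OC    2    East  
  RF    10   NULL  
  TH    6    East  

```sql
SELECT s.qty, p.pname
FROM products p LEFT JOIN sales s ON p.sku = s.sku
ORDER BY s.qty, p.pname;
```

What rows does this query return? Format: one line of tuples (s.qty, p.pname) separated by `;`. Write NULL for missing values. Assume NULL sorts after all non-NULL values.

LEFT JOIN keeps every row from `products`; unmatched rows get NULL for `sales`'s columns.
Matching on p.sku = s.sku. A NULL in a compared column never satisfies the condition.
- p row (sku=LS): matches 3 s row(s) → 3 output row(s).
- p row (sku=LS): matches 3 s row(s) → 3 output row(s).
- p row (sku=NULL): no match → kept, s columns NULL.
- p row (sku=AX): no match → kept, s columns NULL.
- p row (sku=LS): matches 3 s row(s) → 3 output row(s).
- p row (sku=DM): no match → kept, s columns NULL.

(3, Cable); (3, Frame); (3, NULL); (5, Cable); (5, Frame); (5, NULL); (11, Cable); (11, Frame); (11, NULL); (NULL, Lens); (NULL, Motor); (NULL, Sensor)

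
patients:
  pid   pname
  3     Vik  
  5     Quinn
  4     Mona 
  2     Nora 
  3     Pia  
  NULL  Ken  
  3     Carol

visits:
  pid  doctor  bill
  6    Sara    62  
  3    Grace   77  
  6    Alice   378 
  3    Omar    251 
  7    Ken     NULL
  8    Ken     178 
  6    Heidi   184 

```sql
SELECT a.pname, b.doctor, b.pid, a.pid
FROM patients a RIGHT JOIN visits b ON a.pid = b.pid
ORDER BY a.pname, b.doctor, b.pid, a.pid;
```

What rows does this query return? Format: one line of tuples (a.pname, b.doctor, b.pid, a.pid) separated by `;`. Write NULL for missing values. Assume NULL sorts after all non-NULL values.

(Carol, Grace, 3, 3); (Carol, Omar, 3, 3); (Pia, Grace, 3, 3); (Pia, Omar, 3, 3); (Vik, Grace, 3, 3); (Vik, Omar, 3, 3); (NULL, Alice, 6, NULL); (NULL, Heidi, 6, NULL); (NULL, Ken, 7, NULL); (NULL, Ken, 8, NULL); (NULL, Sara, 6, NULL)

RIGHT JOIN keeps every row from `visits`; unmatched rows get NULL for `patients`'s columns.
Matching on a.pid = b.pid. A NULL in a compared column never satisfies the condition.
- a (pid=3) pairs with 2 row(s) of b.
- a (pid=5) has no partner in b.
- a (pid=4) has no partner in b.
- a (pid=2) has no partner in b.
- a (pid=3) pairs with 2 row(s) of b.
- a (pid=NULL) has no partner in b.
- a (pid=3) pairs with 2 row(s) of b.
- plus 5 unmatched b row(s), each kept with NULL a columns.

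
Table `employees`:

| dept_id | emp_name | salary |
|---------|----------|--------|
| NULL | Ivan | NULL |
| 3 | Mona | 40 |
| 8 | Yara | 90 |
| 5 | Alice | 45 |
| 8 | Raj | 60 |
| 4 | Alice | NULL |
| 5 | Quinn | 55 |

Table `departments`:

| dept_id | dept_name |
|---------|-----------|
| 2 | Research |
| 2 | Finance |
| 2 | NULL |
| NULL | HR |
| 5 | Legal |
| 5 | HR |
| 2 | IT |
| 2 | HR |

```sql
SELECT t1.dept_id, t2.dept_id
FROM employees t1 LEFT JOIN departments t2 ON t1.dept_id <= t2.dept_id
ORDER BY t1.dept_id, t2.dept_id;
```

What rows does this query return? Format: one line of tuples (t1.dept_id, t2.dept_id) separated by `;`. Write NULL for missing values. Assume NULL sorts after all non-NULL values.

(3, 5); (3, 5); (4, 5); (4, 5); (5, 5); (5, 5); (5, 5); (5, 5); (8, NULL); (8, NULL); (NULL, NULL)

LEFT JOIN keeps every row from `employees`; unmatched rows get NULL for `departments`'s columns.
Matching on t1.dept_id <= t2.dept_id. A NULL in a compared column never satisfies the condition.
- t1[0] dept_id=NULL → no match; kept with NULLs on the t2 side.
- t1[1] dept_id=3 → 2 match(es) in t2 → 2 row(s).
- t1[2] dept_id=8 → no match; kept with NULLs on the t2 side.
- t1[3] dept_id=5 → 2 match(es) in t2 → 2 row(s).
- t1[4] dept_id=8 → no match; kept with NULLs on the t2 side.
- t1[5] dept_id=4 → 2 match(es) in t2 → 2 row(s).
- t1[6] dept_id=5 → 2 match(es) in t2 → 2 row(s).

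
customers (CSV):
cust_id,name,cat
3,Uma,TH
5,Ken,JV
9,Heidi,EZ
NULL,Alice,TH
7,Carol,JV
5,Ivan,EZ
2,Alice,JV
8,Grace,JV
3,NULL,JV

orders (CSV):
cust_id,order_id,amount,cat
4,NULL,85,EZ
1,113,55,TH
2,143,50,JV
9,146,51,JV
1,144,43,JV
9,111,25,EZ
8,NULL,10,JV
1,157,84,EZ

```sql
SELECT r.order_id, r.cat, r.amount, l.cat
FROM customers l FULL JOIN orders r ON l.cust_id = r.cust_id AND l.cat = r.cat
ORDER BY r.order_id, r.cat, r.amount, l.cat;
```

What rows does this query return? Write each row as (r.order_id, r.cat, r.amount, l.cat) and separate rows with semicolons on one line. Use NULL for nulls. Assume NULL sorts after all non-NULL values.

FULL OUTER JOIN keeps every row from both sides; unmatched rows get NULL for the other side's columns.
Matching on l.cust_id = r.cust_id AND l.cat = r.cat. A NULL in a compared column never satisfies the condition.
- l row (cust_id=3, cat=TH): no match → kept, r columns NULL.
- l row (cust_id=5, cat=JV): no match → kept, r columns NULL.
- l row (cust_id=9, cat=EZ): matches 1 r row(s) → 1 output row(s).
- l row (cust_id=NULL, cat=TH): no match → kept, r columns NULL.
- l row (cust_id=7, cat=JV): no match → kept, r columns NULL.
- l row (cust_id=5, cat=EZ): no match → kept, r columns NULL.
- l row (cust_id=2, cat=JV): matches 1 r row(s) → 1 output row(s).
- l row (cust_id=8, cat=JV): matches 1 r row(s) → 1 output row(s).
- l row (cust_id=3, cat=JV): no match → kept, r columns NULL.
- plus 5 unmatched r row(s), each kept with NULL l columns.

(111, EZ, 25, EZ); (113, TH, 55, NULL); (143, JV, 50, JV); (144, JV, 43, NULL); (146, JV, 51, NULL); (157, EZ, 84, NULL); (NULL, EZ, 85, NULL); (NULL, JV, 10, JV); (NULL, NULL, NULL, EZ); (NULL, NULL, NULL, JV); (NULL, NULL, NULL, JV); (NULL, NULL, NULL, JV); (NULL, NULL, NULL, TH); (NULL, NULL, NULL, TH)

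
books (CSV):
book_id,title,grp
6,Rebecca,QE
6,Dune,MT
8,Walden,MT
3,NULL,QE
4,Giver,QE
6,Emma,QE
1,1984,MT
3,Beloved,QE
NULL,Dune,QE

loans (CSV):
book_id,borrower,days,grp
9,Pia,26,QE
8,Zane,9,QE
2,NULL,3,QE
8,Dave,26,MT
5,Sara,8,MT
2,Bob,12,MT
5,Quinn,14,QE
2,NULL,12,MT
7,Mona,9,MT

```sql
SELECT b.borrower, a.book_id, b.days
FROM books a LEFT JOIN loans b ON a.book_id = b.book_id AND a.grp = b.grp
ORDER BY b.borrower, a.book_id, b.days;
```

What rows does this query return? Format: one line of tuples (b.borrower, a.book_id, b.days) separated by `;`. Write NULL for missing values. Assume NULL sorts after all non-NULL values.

LEFT JOIN keeps every row from `books`; unmatched rows get NULL for `loans`'s columns.
Matching on a.book_id = b.book_id AND a.grp = b.grp. A NULL in a compared column never satisfies the condition.
- a[0] book_id=6, grp=QE → no match; kept with NULLs on the b side.
- a[1] book_id=6, grp=MT → no match; kept with NULLs on the b side.
- a[2] book_id=8, grp=MT → 1 match(es) in b → 1 row(s).
- a[3] book_id=3, grp=QE → no match; kept with NULLs on the b side.
- a[4] book_id=4, grp=QE → no match; kept with NULLs on the b side.
- a[5] book_id=6, grp=QE → no match; kept with NULLs on the b side.
- a[6] book_id=1, grp=MT → no match; kept with NULLs on the b side.
- a[7] book_id=3, grp=QE → no match; kept with NULLs on the b side.
- a[8] book_id=NULL, grp=QE → no match; kept with NULLs on the b side.
After projecting and ordering:
b.borrower | a.book_id | b.days
Dave | 8 | 26
NULL | 1 | NULL
NULL | 3 | NULL
NULL | 3 | NULL
NULL | 4 | NULL
NULL | 6 | NULL
NULL | 6 | NULL
NULL | 6 | NULL
NULL | NULL | NULL

(Dave, 8, 26); (NULL, 1, NULL); (NULL, 3, NULL); (NULL, 3, NULL); (NULL, 4, NULL); (NULL, 6, NULL); (NULL, 6, NULL); (NULL, 6, NULL); (NULL, NULL, NULL)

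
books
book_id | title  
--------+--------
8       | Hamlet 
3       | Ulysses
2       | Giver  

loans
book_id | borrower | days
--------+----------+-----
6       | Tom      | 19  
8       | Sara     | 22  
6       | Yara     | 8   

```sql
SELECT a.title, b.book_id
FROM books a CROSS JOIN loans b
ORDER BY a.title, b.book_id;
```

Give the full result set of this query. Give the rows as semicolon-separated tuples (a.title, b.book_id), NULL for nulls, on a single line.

CROSS JOIN pairs every row of `books` with every row of `loans`: 3 × 3 = 9 rows.
After projecting and ordering:
a.title | b.book_id
Giver | 6
Giver | 6
Giver | 8
Hamlet | 6
Hamlet | 6
Hamlet | 8
Ulysses | 6
Ulysses | 6
Ulysses | 8

(Giver, 6); (Giver, 6); (Giver, 8); (Hamlet, 6); (Hamlet, 6); (Hamlet, 8); (Ulysses, 6); (Ulysses, 6); (Ulysses, 8)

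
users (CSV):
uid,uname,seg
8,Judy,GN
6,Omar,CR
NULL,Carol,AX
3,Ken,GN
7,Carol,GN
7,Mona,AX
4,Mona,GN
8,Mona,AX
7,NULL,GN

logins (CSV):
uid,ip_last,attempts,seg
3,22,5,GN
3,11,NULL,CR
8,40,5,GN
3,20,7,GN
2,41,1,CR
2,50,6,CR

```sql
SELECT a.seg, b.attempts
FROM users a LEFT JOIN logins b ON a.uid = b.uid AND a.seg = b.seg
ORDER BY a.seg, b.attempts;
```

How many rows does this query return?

10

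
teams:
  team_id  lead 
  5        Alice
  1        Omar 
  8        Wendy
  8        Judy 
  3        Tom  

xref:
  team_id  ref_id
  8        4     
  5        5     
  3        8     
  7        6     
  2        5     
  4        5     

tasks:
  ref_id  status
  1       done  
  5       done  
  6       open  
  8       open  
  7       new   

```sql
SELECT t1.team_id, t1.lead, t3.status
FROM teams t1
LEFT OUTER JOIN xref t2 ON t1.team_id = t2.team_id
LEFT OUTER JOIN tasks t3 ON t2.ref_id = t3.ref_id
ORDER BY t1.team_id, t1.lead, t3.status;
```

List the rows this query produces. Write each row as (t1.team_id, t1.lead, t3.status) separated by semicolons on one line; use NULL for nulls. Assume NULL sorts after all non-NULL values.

Evaluate left to right. First `teams t1 LEFT JOIN xref t2` on team_id: 5 row(s).
Then LEFT JOIN `tasks t3` on ref_id: each of those 5 rows is kept; rows whose t2.ref_id has no match in t3 get NULL for t3's columns.

(1, Omar, NULL); (3, Tom, open); (5, Alice, done); (8, Judy, NULL); (8, Wendy, NULL)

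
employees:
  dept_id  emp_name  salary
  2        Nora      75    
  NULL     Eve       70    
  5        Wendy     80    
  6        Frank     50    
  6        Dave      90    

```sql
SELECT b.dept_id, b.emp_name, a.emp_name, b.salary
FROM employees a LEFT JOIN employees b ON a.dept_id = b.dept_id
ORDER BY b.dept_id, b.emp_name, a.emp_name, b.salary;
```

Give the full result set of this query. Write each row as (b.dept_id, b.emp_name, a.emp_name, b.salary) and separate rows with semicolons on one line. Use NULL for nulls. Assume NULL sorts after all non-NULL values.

(2, Nora, Nora, 75); (5, Wendy, Wendy, 80); (6, Dave, Dave, 90); (6, Dave, Frank, 90); (6, Frank, Dave, 50); (6, Frank, Frank, 50); (NULL, NULL, Eve, NULL)

LEFT JOIN keeps every row from `employees a`; unmatched rows get NULL for `employees b`'s columns.
Matching on a.dept_id = b.dept_id. A NULL in a compared column never satisfies the condition.
- a[0] dept_id=2 → 1 match(es) in b → 1 row(s).
- a[1] dept_id=NULL → no match; kept with NULLs on the b side.
- a[2] dept_id=5 → 1 match(es) in b → 1 row(s).
- a[3] dept_id=6 → 2 match(es) in b → 2 row(s).
- a[4] dept_id=6 → 2 match(es) in b → 2 row(s).
After projecting and ordering:
b.dept_id | b.emp_name | a.emp_name | b.salary
2 | Nora | Nora | 75
5 | Wendy | Wendy | 80
6 | Dave | Dave | 90
6 | Dave | Frank | 90
6 | Frank | Dave | 50
6 | Frank | Frank | 50
NULL | NULL | Eve | NULL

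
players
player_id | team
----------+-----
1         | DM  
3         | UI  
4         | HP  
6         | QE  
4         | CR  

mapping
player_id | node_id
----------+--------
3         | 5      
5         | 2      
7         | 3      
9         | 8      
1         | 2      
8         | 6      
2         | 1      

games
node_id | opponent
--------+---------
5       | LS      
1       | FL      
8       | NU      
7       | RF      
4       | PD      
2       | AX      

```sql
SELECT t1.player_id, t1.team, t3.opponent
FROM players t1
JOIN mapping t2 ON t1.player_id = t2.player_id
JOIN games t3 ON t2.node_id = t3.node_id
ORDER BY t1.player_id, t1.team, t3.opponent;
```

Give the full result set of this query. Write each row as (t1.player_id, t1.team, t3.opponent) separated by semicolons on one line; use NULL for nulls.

Joins associate left-to-right: players INNER JOIN mapping on player_id gives 2 intermediate row(s).
Then INNER JOIN `games t3` on node_id: keep only rows whose t2.node_id appears in t3.

(1, DM, AX); (3, UI, LS)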